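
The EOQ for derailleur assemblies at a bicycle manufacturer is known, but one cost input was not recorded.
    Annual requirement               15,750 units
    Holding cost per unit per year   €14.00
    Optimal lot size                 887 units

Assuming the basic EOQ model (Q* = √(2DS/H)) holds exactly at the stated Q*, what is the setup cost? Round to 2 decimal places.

€349.68

From Q* = √(2DS/H) ⇒ Q*² = 2DS/H.
S = Q²H / (2D) = 887² × 14 / (2 × 15,750) = 349.6751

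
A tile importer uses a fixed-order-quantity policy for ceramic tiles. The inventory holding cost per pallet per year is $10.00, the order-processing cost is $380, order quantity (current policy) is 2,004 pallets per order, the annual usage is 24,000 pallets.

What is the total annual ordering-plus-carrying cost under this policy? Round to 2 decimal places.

$14,570.90

Orders/yr = 24,000/2,004 = 11.976; ordering cost = 11.976 × $380 = $4,550.90
Average inventory = 2,004/2 = 1002; holding cost = 1002 × $10 = $10,020.00
Total = $4,550.90 + $10,020.00 = $14,570.90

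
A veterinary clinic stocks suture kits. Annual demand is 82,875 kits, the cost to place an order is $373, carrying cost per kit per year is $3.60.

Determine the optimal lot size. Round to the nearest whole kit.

2DS/H = 2·82,875·373/3.6 = 17,173,541.67
EOQ = √17,173,541.67 ≈ 4,144.10

4,144 kits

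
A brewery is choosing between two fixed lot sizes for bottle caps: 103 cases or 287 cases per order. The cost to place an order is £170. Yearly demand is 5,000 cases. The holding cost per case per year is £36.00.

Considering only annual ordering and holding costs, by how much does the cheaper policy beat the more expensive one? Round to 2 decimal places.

£1,978.75

Annual cost at Q: ordering D·S/Q plus holding Q·H/2.
TC(103) = (5,000/103)×170 + (103/2)×36 = £10,106.43
TC(287) = (5,000/287)×170 + (287/2)×36 = £8,127.67
Lots of 287 are cheaper by £1,978.75.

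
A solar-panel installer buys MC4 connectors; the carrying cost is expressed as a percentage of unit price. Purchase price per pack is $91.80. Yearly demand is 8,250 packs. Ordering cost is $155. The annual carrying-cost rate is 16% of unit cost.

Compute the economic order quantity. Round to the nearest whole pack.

Carrying cost H = $91.8 × 16% = $14.6880/pack/yr
Optimal lot size Q* = (2 × 8,250 × $155 / $14.688)^½ ≈ 417.28

417 packs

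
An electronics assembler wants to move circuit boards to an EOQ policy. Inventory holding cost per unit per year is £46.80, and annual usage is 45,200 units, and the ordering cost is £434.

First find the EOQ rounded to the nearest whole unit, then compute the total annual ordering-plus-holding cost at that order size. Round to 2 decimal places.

£42,850.12

2DS/H = 2·45,200·434/46.8 = 838,324.79
EOQ = √838,324.79 ≈ 915.60 → Q = 916 units
Orders/yr = 45,200/916 = 49.345; ordering cost = 49.345 × £434 = £21,415.72
Average inventory = 916/2 = 458; holding cost = 458 × £46.8 = £21,434.40
Total = £21,415.72 + £21,434.40 = £42,850.12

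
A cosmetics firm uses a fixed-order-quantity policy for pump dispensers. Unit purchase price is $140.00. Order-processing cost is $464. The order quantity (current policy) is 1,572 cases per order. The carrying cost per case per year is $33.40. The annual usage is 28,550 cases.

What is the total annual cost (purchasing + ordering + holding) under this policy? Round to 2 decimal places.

$4,031,679.37

Annual ordering cost = (D/Q)·S = (28,550/1,572) × 464 = $8,426.97
Annual holding cost  = (Q/2)·H = (1,572/2) × 33.4 = $26,252.40
Purchase cost = D·C = 28,550 × 140 = $3,997,000.00
Total = $8,426.97 + $26,252.40 + $3,997,000.00 = $4,031,679.37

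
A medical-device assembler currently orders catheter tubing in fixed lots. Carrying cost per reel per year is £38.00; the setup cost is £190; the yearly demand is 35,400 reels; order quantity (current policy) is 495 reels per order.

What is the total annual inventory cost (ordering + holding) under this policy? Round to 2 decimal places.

£22,992.88

Annual ordering cost = (D/Q)·S = (35,400/495) × 190 = £13,587.88
Annual holding cost  = (Q/2)·H = (495/2) × 38 = £9,405.00
Total = £13,587.88 + £9,405.00 = £22,992.88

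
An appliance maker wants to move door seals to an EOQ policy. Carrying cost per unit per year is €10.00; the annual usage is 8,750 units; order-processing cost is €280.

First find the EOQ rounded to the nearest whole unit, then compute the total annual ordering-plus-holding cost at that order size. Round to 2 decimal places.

2DS/H = 2·8,750·280/10 = 490,000.00
EOQ = √490,000.00 ≈ 700.00 → Q = 700 units
Orders/yr = 8,750/700 = 12.500; ordering cost = 12.500 × €280 = €3,500.00
Average inventory = 700/2 = 350; holding cost = 350 × €10 = €3,500.00
Total = €3,500.00 + €3,500.00 = €7,000.00

€7,000.00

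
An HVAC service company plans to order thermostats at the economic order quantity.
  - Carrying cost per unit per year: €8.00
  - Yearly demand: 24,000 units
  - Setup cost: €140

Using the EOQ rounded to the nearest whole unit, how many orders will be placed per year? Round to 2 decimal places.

Q* = √(2·D·S / H) = √(2·24,000·140 / 8) = √840,000.0 ≈ 916.52 → Q = 917
N = D/Q = 24,000/917 ≈ 26.172 orders/yr

26.17 orders per year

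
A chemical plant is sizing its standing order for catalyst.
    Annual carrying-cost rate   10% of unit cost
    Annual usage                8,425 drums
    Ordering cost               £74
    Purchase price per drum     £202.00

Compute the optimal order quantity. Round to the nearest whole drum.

H = i·C = 0.1 × £202 = £20.2000 per drum-year
2DS/H = 2·8,425·74/20.2 = 61,727.72
EOQ = √61,727.72 ≈ 248.45

248 drums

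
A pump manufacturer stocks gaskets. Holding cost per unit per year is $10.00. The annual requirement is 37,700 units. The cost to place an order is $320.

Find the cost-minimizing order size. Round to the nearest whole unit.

2DS/H = 2·37,700·320/10 = 2,412,800.00
EOQ = √2,412,800.00 ≈ 1,553.32

1,553 units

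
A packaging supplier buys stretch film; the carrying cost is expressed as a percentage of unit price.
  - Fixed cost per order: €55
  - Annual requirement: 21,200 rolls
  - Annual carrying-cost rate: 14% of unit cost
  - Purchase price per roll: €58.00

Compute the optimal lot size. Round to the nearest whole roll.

536 rolls

H = i·C = 0.14 × €58 = €8.1200 per roll-year
EOQ = √(2DS/H) = √(2 × 21,200 × 55 / 8.12)
    = √(287,192.12) ≈ 535.90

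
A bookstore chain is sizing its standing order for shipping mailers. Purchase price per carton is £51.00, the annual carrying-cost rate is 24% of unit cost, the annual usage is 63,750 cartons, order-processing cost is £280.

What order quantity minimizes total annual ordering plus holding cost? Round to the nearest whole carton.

1,708 cartons

H = i·C = 0.24 × £51 = £12.2400 per carton-year
Q* = √(2·D·S / H) = √(2·63,750·280 / 12.24) = √2,916,666.7 ≈ 1,707.83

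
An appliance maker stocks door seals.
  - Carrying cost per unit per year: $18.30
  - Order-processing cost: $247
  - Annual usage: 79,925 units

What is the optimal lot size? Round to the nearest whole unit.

Optimal lot size Q* = (2 × 79,925 × $247 / $18.3)^½ ≈ 1,468.86

1,469 units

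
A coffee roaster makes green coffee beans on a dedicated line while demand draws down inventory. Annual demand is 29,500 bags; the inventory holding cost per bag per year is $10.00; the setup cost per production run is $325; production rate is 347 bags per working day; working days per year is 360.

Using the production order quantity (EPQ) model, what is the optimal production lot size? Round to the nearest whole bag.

1,584 bags

Daily demand d = 29,500/360 = 81.944; p = 347; 1 − d/p = 0.76385
EPQ = √(2DS / (H(1 − d/p)))
    = √(2 × 29,500 × 325 / (10 × 0.76385)) ≈ 1,584.40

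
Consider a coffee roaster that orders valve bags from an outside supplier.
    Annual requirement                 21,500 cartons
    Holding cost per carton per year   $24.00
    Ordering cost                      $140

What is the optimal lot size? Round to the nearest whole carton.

501 cartons

Optimal lot size Q* = (2 × 21,500 × $140 / $24)^½ ≈ 500.83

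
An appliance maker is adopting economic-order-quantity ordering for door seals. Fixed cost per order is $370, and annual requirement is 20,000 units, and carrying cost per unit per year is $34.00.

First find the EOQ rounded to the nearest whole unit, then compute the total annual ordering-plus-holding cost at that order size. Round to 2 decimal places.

$22,432.12

2DS/H = 2·20,000·370/34 = 435,294.12
EOQ = √435,294.12 ≈ 659.77 → Q = 660 units
Ordering: D/Q × S = 20,000/660 × $370 = $11,212.12
Holding:  Q/2 × H = 660/2 × $34 = $11,220.00
Total = $11,212.12 + $11,220.00 = $22,432.12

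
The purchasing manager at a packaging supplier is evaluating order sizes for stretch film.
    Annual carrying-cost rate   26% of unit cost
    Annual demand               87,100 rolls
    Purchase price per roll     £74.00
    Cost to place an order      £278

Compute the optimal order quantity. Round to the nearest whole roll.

Carrying cost H = £74 × 26% = £19.2400/roll/yr
Q* = √(2·D·S / H) = √(2·87,100·278 / 19.24) = √2,517,027.0 ≈ 1,586.51

1,587 rolls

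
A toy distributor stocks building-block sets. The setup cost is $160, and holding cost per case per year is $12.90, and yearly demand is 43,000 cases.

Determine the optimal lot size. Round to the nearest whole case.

EOQ = √(2DS/H) = √(2 × 43,000 × 160 / 12.9)
    = √(1,066,666.67) ≈ 1,032.80

1,033 cases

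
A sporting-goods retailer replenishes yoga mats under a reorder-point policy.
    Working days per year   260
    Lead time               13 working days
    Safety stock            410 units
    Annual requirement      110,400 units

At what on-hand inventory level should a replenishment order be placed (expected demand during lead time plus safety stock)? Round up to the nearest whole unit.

5,930 units

Daily demand d = 110,400 / 260 = 424.615 units/day
Demand during lead time = 424.615 × 13 = 5,520.00
Reorder point = 5,520.00 + 410 = 5,930.00 → round up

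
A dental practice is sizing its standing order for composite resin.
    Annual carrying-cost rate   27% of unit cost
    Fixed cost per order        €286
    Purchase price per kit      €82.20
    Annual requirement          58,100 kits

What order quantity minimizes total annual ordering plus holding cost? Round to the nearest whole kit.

1,224 kits

Holding cost per kit per year: H = 27% × €82.2 = €22.1940
2DS/H = 2·58,100·286/22.194 = 1,497,395.69
EOQ = √1,497,395.69 ≈ 1,223.68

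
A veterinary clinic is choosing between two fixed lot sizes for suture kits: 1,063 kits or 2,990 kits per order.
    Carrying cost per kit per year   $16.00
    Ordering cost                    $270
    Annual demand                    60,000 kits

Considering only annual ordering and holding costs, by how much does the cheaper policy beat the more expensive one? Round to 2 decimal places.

Annual cost at Q: ordering D·S/Q plus holding Q·H/2.
TC(1,063) = (60,000/1,063)×270 + (1,063/2)×16 = $23,743.89
TC(2,990) = (60,000/2,990)×270 + (2,990/2)×16 = $29,338.06
Cheaper: Q = 1,063.  Difference = $5,594.17

$5,594.17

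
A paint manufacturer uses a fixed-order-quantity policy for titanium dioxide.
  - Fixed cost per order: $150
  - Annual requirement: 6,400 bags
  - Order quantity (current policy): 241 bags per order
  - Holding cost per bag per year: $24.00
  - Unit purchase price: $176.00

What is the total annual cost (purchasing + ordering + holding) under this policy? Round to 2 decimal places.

Annual ordering cost = (D/Q)·S = (6,400/241) × 150 = $3,983.40
Annual holding cost  = (Q/2)·H = (241/2) × 24 = $2,892.00
Purchase cost = D·C = 6,400 × 176 = $1,126,400.00
Total = $3,983.40 + $2,892.00 + $1,126,400.00 = $1,133,275.40

$1,133,275.40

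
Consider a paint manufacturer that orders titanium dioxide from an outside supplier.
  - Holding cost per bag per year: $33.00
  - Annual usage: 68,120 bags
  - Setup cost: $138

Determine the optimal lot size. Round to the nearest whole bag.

Optimal lot size Q* = (2 × 68,120 × $138 / $33)^½ ≈ 754.81

755 bags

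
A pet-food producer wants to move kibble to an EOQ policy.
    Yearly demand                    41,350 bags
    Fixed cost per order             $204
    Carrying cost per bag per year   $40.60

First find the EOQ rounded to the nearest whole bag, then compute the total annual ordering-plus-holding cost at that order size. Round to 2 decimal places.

2DS/H = 2·41,350·204/40.6 = 415,536.95
EOQ = √415,536.95 ≈ 644.62 → Q = 645 bags
Ordering: D/Q × S = 41,350/645 × $204 = $13,078.14
Holding:  Q/2 × H = 645/2 × $40.6 = $13,093.50
Total = $13,078.14 + $13,093.50 = $26,171.64

$26,171.64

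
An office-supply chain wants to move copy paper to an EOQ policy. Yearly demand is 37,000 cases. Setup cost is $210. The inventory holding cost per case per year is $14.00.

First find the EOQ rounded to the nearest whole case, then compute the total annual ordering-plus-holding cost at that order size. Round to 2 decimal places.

$14,749.92

Optimal lot size Q* = (2 × 37,000 × $210 / $14)^½ ≈ 1,053.57 → Q = 1,054 cases
Orders/yr = 37,000/1,054 = 35.104; ordering cost = 35.104 × $210 = $7,371.92
Average inventory = 1,054/2 = 527; holding cost = 527 × $14 = $7,378.00
Total = $7,371.92 + $7,378.00 = $14,749.92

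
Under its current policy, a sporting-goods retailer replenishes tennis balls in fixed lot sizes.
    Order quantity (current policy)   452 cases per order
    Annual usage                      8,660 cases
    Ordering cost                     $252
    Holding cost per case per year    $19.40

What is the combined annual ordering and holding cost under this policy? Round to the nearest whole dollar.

Ordering: D/Q × S = 8,660/452 × $252 = $4,828.14
Holding:  Q/2 × H = 452/2 × $19.4 = $4,384.40
Total = $4,828.14 + $4,384.40 = $9,212.54

$9,213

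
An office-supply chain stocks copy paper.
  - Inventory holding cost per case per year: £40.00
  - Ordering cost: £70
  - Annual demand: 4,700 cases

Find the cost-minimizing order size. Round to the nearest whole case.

128 cases

2DS/H = 2·4,700·70/40 = 16,450.00
EOQ = √16,450.00 ≈ 128.26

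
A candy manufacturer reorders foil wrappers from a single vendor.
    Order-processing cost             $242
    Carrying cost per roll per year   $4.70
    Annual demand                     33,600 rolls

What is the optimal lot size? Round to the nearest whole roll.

1,860 rolls

EOQ = √(2DS/H) = √(2 × 33,600 × 242 / 4.7)
    = √(3,460,085.11) ≈ 1,860.13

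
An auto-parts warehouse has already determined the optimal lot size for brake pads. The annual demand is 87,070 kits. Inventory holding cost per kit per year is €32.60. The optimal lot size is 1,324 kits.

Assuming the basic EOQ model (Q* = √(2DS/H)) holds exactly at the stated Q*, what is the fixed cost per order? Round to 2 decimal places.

EOQ relation: Q² = 2DS/H, so rearrange for the unknown.
S = Q²H / (2D) = 1,324² × 32.6 / (2 × 87,070) = 328.1671

€328.17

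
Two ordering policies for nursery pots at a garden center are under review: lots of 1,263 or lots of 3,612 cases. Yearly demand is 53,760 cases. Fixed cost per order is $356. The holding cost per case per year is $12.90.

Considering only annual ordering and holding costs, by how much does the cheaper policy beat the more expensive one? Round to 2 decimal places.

$5,296.40

TC(Q) = (D/Q)S + (Q/2)H
TC(1,263) = (53,760/1,263)×356 + (1,263/2)×12.9 = $23,299.60
TC(3,612) = (53,760/3,612)×356 + (3,612/2)×12.9 = $28,596.00
|ΔTC| = |$23,299.60 − $28,596.00| = $5,296.40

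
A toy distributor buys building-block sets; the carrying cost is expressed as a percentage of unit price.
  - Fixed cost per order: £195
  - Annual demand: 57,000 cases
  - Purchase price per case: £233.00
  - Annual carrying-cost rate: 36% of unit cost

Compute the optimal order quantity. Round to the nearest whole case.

515 cases

Carrying cost H = £233 × 36% = £83.8800/case/yr
Q* = √(2·D·S / H) = √(2·57,000·195 / 83.88) = √265,021.5 ≈ 514.80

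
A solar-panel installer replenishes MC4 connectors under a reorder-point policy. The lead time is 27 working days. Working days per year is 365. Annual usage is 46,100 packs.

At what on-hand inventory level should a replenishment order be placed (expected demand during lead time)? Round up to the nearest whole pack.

3,411 packs

Daily demand d = 46,100 / 365 = 126.301 packs/day
Demand during lead time = 126.301 × 27 = 3,410.14
Reorder point = 3,410.14 → round up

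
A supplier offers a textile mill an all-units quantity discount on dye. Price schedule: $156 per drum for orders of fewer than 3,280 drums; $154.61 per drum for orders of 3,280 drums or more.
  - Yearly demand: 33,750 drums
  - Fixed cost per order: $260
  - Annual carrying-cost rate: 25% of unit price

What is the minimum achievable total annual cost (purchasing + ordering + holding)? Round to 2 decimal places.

$5,284,152.90

H₁ = 25%×$156 = $39.0000;  H₂ = 25%×$154.61 = $38.6525
EOQ₁ = √(2×33,750×260/39.0000) = 670.82  (< 3,280, feasible at tier 1)
EOQ₂ = √(2×33,750×260/38.6525) = 673.83  (< 3,280 → use Q = 3,280 at tier-2 price)
TC(tier 1 (EOQ₁), Q≈670.8) = $5,291,162.00
TC(tier 2, Q≈3,280.0) = $5,284,152.90
Minimum at tier 2: $5,284,152.90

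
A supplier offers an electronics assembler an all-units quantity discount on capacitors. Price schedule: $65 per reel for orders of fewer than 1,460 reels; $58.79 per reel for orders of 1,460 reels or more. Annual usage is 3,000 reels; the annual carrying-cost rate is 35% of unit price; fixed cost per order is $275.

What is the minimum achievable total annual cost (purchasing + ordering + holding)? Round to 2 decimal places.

$191,955.91

H₁ = 35%×$65 = $22.7500;  H₂ = 35%×$58.79 = $20.5765
EOQ₁ = √(2×3,000×275/22.7500) = 269.31  (< 1,460, feasible at tier 1)
EOQ₂ = √(2×3,000×275/20.5765) = 283.18  (< 1,460 → use Q = 1,460 at tier-2 price)
TC(tier 1 (EOQ₁), Q≈269.3) = $201,126.79
TC(tier 2, Q≈1,460.0) = $191,955.91
Minimum at tier 2: $191,955.91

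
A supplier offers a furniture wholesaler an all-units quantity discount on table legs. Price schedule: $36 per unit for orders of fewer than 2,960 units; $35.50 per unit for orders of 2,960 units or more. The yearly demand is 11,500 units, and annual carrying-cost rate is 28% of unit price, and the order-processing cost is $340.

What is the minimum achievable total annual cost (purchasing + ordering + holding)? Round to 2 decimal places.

H₁ = 28%×$36 = $10.0800;  H₂ = 28%×$35.50 = $9.9400
EOQ₁ = √(2×11,500×340/10.0800) = 880.79  (< 2,960, feasible at tier 1)
EOQ₂ = √(2×11,500×340/9.9400) = 886.97  (< 2,960 → use Q = 2,960 at tier-2 price)
TC(tier 1 (EOQ₁), Q≈880.8) = $422,878.38
TC(tier 2, Q≈2,960.0) = $424,282.15
Minimum at tier 1 (EOQ₁): $422,878.38

$422,878.38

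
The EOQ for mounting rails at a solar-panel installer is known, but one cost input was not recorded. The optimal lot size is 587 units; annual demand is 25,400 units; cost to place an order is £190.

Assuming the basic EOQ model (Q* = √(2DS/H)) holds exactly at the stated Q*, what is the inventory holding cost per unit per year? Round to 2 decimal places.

Since Q* = (2DS/H)^½, squaring gives Q*²·H = 2DS.
H = 2DS / Q² = 2 × 25,400 × 190 / 587² = 28.0118

£28.01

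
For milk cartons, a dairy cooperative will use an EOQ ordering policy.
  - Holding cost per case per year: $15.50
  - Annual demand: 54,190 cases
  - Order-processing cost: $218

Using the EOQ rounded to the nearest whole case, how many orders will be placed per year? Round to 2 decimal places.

43.88 orders per year

2DS/H = 2·54,190·218/15.5 = 1,524,312.26
EOQ = √1,524,312.26 ≈ 1,234.63 → Q = 1,235
N = D/Q = 54,190/1,235 ≈ 43.879 orders/yr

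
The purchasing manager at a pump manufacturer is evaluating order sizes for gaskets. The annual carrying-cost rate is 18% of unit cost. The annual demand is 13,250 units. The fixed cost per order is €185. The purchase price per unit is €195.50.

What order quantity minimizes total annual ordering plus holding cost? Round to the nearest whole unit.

H = i·C = 0.18 × €195.5 = €35.1900 per unit-year
2DS/H = 2·13,250·185/35.19 = 139,315.15
EOQ = √139,315.15 ≈ 373.25

373 units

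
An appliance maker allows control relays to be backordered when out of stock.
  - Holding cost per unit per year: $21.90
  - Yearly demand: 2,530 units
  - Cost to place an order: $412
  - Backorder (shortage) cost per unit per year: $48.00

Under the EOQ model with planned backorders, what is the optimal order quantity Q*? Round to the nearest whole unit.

372 units

Basic EOQ = √(2·2,530·412/21.9) = 308.533
Backorder adjustment √((H+b)/b) = √((21.9+48)/48) = 1.2068
Q* = 308.533 × 1.2068 ≈ 372.32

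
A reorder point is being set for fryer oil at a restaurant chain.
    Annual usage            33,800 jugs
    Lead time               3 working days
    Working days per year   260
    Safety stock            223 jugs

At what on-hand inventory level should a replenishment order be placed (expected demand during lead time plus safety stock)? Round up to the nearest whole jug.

613 jugs

Daily demand d = 33,800 / 260 = 130.000 jugs/day
Demand during lead time = 130.000 × 3 = 390.00
Reorder point = 390.00 + 223 = 613.00 → round up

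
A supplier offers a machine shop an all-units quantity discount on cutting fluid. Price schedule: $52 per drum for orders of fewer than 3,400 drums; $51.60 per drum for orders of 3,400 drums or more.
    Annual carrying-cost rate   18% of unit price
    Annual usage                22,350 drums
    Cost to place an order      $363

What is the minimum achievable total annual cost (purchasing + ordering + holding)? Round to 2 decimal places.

H₁ = 18%×$52 = $9.3600;  H₂ = 18%×$51.60 = $9.2880
EOQ₁ = √(2×22,350×363/9.3600) = 1,316.65  (< 3,400, feasible at tier 1)
EOQ₂ = √(2×22,350×363/9.2880) = 1,321.74  (< 3,400 → use Q = 3,400 at tier-2 price)
TC(tier 1 (EOQ₁), Q≈1,316.6) = $1,174,523.81
TC(tier 2, Q≈3,400.0) = $1,171,435.79
Minimum at tier 2: $1,171,435.79

$1,171,435.79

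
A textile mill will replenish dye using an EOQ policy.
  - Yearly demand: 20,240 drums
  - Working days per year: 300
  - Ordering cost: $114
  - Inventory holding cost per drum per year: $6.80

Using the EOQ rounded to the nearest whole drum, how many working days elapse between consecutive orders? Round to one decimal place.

12.2 days

2DS/H = 2·20,240·114/6.8 = 678,635.29
EOQ = √678,635.29 ≈ 823.79 → Q = 824 drums
T = Q/D × 300 days = 824/20,240 × 300 = 12.213 days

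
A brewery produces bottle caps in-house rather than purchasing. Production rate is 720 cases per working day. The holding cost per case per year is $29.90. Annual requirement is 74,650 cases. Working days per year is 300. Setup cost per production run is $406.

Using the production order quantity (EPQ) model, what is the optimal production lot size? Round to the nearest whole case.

d = 74,650/300 = 248.8333 cases/day;  effective holding cost H(1 − d/p) = 29.9·(1 − 248.8333/720) = 19.56650
Q* = √(2DS / H_eff) = √(2·74,650·406 / 19.56650) ≈ 1,760.10

1,760 cases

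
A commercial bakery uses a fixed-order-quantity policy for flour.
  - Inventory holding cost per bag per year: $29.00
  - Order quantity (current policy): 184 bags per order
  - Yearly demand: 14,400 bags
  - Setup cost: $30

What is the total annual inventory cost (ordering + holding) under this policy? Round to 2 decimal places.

$5,015.83

Ordering: D/Q × S = 14,400/184 × $30 = $2,347.83
Holding:  Q/2 × H = 184/2 × $29 = $2,668.00
Total = $2,347.83 + $2,668.00 = $5,015.83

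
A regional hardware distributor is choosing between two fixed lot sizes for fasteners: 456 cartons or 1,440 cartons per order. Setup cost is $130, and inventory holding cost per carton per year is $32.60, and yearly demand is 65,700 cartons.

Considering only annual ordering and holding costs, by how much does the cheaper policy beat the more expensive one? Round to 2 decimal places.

TC(Q) = (D/Q)S + (Q/2)H
TC(456) = (65,700/456)×130 + (456/2)×32.6 = $26,163.06
TC(1,440) = (65,700/1,440)×130 + (1,440/2)×32.6 = $29,403.25
Lots of 456 are cheaper by $3,240.19.

$3,240.19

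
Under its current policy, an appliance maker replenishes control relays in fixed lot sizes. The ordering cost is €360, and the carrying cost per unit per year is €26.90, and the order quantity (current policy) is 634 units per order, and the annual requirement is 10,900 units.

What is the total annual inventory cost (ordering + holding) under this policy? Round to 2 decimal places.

€14,716.57

Annual ordering cost = (D/Q)·S = (10,900/634) × 360 = €6,189.27
Annual holding cost  = (Q/2)·H = (634/2) × 26.9 = €8,527.30
Total = €6,189.27 + €8,527.30 = €14,716.57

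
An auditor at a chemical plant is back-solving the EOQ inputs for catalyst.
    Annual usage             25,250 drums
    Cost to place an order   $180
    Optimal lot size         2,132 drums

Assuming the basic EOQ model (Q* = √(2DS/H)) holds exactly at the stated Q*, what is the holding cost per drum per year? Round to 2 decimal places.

From Q* = √(2DS/H) ⇒ Q*² = 2DS/H.
H = 2DS / Q² = 2 × 25,250 × 180 / 2,132² = 1.9998

$2.00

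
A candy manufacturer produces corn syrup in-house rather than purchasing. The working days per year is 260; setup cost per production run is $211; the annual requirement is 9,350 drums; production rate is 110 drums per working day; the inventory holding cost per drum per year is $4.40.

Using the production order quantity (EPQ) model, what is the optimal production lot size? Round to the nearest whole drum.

Daily demand d = 9,350/260 = 35.962; p = 110; 1 − d/p = 0.67308
EPQ = √(2DS / (H(1 − d/p)))
    = √(2 × 9,350 × 211 / (4.4 × 0.67308)) ≈ 1,154.26

1,154 drums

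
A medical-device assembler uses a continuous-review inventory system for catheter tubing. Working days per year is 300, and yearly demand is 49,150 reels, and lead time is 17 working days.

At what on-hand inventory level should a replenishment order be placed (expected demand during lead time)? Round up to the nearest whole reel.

2,786 reels

Daily demand d = 49,150 / 300 = 163.833 reels/day
Demand during lead time = 163.833 × 17 = 2,785.17
Reorder point = 2,785.17 → round up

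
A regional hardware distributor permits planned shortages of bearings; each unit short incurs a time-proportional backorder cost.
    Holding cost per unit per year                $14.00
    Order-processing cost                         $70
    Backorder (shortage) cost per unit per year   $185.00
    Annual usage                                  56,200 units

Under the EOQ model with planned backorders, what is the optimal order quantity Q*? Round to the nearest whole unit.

778 units

Q* = √(2DS/H) · √((H + b)/b)
   = √(2 × 56,200 × 70 / 14) · √((14 + 185) / 185)
   = 749.667 × 1.0371 ≈ 777.52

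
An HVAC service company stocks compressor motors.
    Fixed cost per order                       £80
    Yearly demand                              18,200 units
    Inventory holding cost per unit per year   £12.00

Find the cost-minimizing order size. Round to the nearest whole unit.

EOQ = √(2DS/H) = √(2 × 18,200 × 80 / 12)
    = √(242,666.67) ≈ 492.61

493 units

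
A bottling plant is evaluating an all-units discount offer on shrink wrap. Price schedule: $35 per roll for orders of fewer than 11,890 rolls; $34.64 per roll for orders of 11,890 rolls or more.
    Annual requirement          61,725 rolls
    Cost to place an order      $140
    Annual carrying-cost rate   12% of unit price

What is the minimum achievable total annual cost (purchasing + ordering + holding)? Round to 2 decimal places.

$2,163,592.96

H₁ = 12%×$35 = $4.2000;  H₂ = 12%×$34.64 = $4.1568
EOQ₁ = √(2×61,725×140/4.2000) = 2,028.55  (< 11,890, feasible at tier 1)
EOQ₂ = √(2×61,725×140/4.1568) = 2,039.06  (< 11,890 → use Q = 11,890 at tier-2 price)
TC(tier 1 (EOQ₁), Q≈2,028.5) = $2,168,894.89
TC(tier 2, Q≈11,890.0) = $2,163,592.96
Minimum at tier 2: $2,163,592.96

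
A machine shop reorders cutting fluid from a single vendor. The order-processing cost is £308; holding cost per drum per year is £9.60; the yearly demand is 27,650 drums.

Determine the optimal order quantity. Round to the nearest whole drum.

1,332 drums

Q* = √(2·D·S / H) = √(2·27,650·308 / 9.6) = √1,774,208.3 ≈ 1,331.99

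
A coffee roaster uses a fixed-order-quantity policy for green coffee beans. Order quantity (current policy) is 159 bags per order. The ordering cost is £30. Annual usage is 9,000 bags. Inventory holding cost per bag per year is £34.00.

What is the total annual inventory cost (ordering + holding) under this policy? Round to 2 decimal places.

£4,401.11

Orders/yr = 9,000/159 = 56.604; ordering cost = 56.604 × £30 = £1,698.11
Average inventory = 159/2 = 79.5; holding cost = 79.5 × £34 = £2,703.00
Total = £1,698.11 + £2,703.00 = £4,401.11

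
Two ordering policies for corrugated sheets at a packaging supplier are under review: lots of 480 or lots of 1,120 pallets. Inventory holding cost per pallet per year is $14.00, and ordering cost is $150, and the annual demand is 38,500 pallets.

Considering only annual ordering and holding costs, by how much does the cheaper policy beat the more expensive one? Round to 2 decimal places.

$2,395.00

TC(Q) = (D/Q)S + (Q/2)H
TC(480) = (38,500/480)×150 + (480/2)×14 = $15,391.25
TC(1,120) = (38,500/1,120)×150 + (1,120/2)×14 = $12,996.25
Cheaper: Q = 1,120.  Difference = $2,395.00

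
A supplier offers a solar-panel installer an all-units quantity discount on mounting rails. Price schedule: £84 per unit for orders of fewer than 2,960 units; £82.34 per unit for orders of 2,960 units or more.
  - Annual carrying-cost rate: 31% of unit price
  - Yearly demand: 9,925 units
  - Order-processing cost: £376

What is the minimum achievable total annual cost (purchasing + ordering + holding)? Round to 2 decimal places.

£847,641.02

H₁ = 31%×£84 = £26.0400;  H₂ = 31%×£82.34 = £25.5254
EOQ₁ = √(2×9,925×376/26.0400) = 535.37  (< 2,960, feasible at tier 1)
EOQ₂ = √(2×9,925×376/25.5254) = 540.74  (< 2,960 → use Q = 2,960 at tier-2 price)
TC(tier 1 (EOQ₁), Q≈535.4) = £847,641.02
TC(tier 2, Q≈2,960.0) = £856,262.84
Minimum at tier 1 (EOQ₁): £847,641.02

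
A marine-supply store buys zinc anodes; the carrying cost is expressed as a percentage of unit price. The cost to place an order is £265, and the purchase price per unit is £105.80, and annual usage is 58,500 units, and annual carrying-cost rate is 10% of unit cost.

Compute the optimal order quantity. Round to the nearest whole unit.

H = i·C = 0.1 × £105.8 = £10.5800 per unit-year
Q* = √(2·D·S / H) = √(2·58,500·265 / 10.58) = √2,930,529.3 ≈ 1,711.88

1,712 units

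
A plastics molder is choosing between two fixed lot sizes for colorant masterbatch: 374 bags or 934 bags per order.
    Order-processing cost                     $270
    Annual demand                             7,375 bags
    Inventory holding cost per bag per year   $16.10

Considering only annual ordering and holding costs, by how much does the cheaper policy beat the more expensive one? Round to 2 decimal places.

$1,315.76

TC(Q) = (D/Q)S + (Q/2)H
TC(374) = (7,375/374)×270 + (374/2)×16.1 = $8,334.90
TC(934) = (7,375/934)×270 + (934/2)×16.1 = $9,650.66
|ΔTC| = |$8,334.90 − $9,650.66| = $1,315.76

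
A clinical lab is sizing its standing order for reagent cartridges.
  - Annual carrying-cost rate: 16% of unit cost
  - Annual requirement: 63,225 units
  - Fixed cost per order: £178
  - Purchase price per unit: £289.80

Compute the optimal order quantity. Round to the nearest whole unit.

697 units

Holding cost per unit per year: H = 16% × £289.8 = £46.3680
2DS/H = 2·63,225·178/46.368 = 485,423.14
EOQ = √485,423.14 ≈ 696.72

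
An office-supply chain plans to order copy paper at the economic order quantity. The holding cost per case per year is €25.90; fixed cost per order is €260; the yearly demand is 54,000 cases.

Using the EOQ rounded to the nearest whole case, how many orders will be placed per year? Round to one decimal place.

51.9 orders per year

Q* = √(2·D·S / H) = √(2·54,000·260 / 25.9) = √1,084,169.9 ≈ 1,041.23 → Q = 1,041
N = D/Q = 54,000/1,041 ≈ 51.873 orders/yr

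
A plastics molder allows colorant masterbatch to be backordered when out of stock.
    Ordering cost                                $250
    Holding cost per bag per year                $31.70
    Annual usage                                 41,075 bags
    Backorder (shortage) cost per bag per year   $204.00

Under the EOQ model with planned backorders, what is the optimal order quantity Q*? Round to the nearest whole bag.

Q* = √(2DS/H) · √((H + b)/b)
   = √(2 × 41,075 × 250 / 31.7) · √((31.7 + 204) / 204)
   = 804.904 × 1.0749 ≈ 865.18

865 bags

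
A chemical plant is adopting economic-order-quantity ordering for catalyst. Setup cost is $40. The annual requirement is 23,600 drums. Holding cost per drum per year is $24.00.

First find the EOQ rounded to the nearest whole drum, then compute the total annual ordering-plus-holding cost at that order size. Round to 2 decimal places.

$6,731.43

2DS/H = 2·23,600·40/24 = 78,666.67
EOQ = √78,666.67 ≈ 280.48 → Q = 280 drums
Orders/yr = 23,600/280 = 84.286; ordering cost = 84.286 × $40 = $3,371.43
Average inventory = 280/2 = 140; holding cost = 140 × $24 = $3,360.00
Total = $3,371.43 + $3,360.00 = $6,731.43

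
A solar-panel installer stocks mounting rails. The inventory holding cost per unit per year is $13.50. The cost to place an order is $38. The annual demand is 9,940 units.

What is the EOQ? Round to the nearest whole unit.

EOQ = √(2DS/H) = √(2 × 9,940 × 38 / 13.5)
    = √(55,958.52) ≈ 236.56

237 units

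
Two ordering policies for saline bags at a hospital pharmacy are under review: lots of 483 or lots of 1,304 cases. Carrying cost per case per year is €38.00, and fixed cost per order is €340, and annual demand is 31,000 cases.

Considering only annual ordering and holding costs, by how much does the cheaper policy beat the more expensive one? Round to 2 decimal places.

TC(Q) = (D/Q)S + (Q/2)H
TC(483) = (31,000/483)×340 + (483/2)×38 = €30,998.95
TC(1,304) = (31,000/1,304)×340 + (1,304/2)×38 = €32,858.82
|ΔTC| = |€30,998.95 − €32,858.82| = €1,859.88

€1,859.88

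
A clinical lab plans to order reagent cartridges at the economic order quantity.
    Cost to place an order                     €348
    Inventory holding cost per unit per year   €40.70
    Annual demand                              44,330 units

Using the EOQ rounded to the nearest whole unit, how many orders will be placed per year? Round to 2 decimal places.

50.90 orders per year

2DS/H = 2·44,330·348/40.7 = 758,075.68
EOQ = √758,075.68 ≈ 870.68 → Q = 871
N = D/Q = 44,330/871 ≈ 50.896 orders/yr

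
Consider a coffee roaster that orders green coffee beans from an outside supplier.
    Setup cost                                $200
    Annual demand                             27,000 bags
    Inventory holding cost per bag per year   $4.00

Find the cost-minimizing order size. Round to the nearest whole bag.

1,643 bags

Optimal lot size Q* = (2 × 27,000 × $200 / $4)^½ ≈ 1,643.17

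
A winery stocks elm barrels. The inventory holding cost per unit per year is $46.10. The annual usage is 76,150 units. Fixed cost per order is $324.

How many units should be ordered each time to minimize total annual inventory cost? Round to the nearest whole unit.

1,035 units

EOQ = √(2DS/H) = √(2 × 76,150 × 324 / 46.1)
    = √(1,070,394.79) ≈ 1,034.60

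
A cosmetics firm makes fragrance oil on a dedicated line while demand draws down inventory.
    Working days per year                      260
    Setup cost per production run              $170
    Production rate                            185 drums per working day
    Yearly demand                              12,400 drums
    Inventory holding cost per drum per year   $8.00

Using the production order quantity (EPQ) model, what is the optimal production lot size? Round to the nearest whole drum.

d = 12,400/260 = 47.6923 drums/day;  effective holding cost H(1 − d/p) = 8·(1 − 47.6923/185) = 5.93763
Q* = √(2DS / H_eff) = √(2·12,400·170 / 5.93763) ≈ 842.64

843 drums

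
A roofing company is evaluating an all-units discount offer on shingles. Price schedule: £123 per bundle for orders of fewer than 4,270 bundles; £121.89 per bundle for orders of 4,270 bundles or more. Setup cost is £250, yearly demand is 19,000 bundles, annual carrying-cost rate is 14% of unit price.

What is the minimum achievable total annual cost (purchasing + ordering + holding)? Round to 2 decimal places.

H₁ = 14%×£123 = £17.2200;  H₂ = 14%×£121.89 = £17.0646
EOQ₁ = √(2×19,000×250/17.2200) = 742.75  (< 4,270, feasible at tier 1)
EOQ₂ = √(2×19,000×250/17.0646) = 746.13  (< 4,270 → use Q = 4,270 at tier-2 price)
TC(tier 1 (EOQ₁), Q≈742.8) = £2,349,790.23
TC(tier 2, Q≈4,270.0) = £2,353,455.33
Minimum at tier 1 (EOQ₁): £2,349,790.23

£2,349,790.23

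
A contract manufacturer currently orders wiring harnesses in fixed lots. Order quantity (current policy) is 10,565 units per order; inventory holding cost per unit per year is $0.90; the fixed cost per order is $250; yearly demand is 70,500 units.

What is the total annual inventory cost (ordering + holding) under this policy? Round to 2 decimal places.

Annual ordering cost = (D/Q)·S = (70,500/10,565) × 250 = $1,668.24
Annual holding cost  = (Q/2)·H = (10,565/2) × 0.9 = $4,754.25
Total = $1,668.24 + $4,754.25 = $6,422.49

$6,422.49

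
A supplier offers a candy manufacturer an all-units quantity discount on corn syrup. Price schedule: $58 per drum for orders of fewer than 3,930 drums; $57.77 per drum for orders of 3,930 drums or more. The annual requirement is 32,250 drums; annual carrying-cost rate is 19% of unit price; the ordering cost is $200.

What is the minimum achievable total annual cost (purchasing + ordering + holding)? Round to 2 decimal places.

H₁ = 19%×$58 = $11.0200;  H₂ = 19%×$57.77 = $10.9763
EOQ₁ = √(2×32,250×200/11.0200) = 1,081.94  (< 3,930, feasible at tier 1)
EOQ₂ = √(2×32,250×200/10.9763) = 1,084.09  (< 3,930 → use Q = 3,930 at tier-2 price)
TC(tier 1 (EOQ₁), Q≈1,081.9) = $1,882,423.00
TC(tier 2, Q≈3,930.0) = $1,886,292.15
Minimum at tier 1 (EOQ₁): $1,882,423.00

$1,882,423.00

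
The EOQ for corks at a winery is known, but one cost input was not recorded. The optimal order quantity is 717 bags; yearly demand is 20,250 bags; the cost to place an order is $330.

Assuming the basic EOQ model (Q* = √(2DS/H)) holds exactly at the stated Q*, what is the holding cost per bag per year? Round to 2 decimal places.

$26.00

Since Q* = (2DS/H)^½, squaring gives Q*²·H = 2DS.
H = 2DS / Q² = 2 × 20,250 × 330 / 717² = 25.9974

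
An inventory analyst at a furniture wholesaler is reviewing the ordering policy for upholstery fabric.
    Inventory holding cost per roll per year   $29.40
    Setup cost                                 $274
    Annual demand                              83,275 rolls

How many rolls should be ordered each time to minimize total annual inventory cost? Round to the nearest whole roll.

1,246 rolls

Optimal lot size Q* = (2 × 83,275 × $274 / $29.4)^½ ≈ 1,245.87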